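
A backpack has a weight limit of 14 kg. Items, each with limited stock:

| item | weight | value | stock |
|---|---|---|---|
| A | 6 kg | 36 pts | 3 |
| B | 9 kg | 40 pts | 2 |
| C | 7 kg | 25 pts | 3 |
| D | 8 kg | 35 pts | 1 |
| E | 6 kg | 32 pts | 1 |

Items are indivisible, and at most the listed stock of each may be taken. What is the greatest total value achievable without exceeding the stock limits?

Best selections within weight 14 and stock limits:
- 2×A: weight 12, value 72
- 1×A + 1×D: weight 14, value 71
- 1×A + 1×E: weight 12, value 68
Best: 72 pts.

72 pts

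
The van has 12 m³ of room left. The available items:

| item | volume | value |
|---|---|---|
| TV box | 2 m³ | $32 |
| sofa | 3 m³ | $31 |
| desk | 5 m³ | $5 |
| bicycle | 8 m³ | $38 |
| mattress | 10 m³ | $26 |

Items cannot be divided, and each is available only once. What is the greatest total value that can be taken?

$70

Check high-value combinations within 12 m³:
- TV box+bicycle: volume 2+8=10, value 32+38=70
- sofa+bicycle: volume 3+8=11, value 31+38=69
- TV box+sofa+desk: volume 2+3+5=10, value 32+31+5=68
- TV box+sofa: volume 2+3=5, value 32+31=63
Best: $70.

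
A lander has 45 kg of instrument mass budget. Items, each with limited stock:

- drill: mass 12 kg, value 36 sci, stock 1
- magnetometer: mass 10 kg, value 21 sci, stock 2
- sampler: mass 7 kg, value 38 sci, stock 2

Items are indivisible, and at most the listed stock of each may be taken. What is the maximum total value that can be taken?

133 sci

Best selections within mass 45 and stock limits:
- 1×drill + 1×magnetometer + 2×sampler: mass 36, value 133
- 2×magnetometer + 2×sampler: mass 34, value 118
- 1×drill + 2×magnetometer + 1×sampler: mass 39, value 116
Best: 133 sci.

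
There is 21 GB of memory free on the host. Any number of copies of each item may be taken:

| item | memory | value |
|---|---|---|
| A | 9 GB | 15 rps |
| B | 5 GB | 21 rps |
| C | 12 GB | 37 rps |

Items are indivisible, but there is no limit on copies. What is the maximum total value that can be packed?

Best value-per-unit is B at 21/5, and filling with it alone uses memory 4×5=20. No mix of the others beats 4×21 = 84.

84 rps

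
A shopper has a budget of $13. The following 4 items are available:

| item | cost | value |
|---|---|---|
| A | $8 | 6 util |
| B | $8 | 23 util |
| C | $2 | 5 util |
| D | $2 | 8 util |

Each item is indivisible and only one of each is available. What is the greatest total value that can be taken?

Check high-value combinations within $13:
- B+C+D: cost 8+2+2=12, value 23+5+8=36
- B+D: cost 8+2=10, value 23+8=31
- B+C: cost 8+2=10, value 23+5=28
- B: cost 8, value 23
- A+C+D: cost 8+2+2=12, value 6+5+8=19
Best: 36 util.

36 util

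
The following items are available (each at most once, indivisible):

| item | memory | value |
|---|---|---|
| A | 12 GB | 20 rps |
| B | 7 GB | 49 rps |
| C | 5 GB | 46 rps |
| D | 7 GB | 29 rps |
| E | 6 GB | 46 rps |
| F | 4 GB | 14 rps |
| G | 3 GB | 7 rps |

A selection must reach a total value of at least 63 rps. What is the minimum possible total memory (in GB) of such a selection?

Subsets with value ≥ 63, sorted by total memory:
- C+E: memory 11, value 92
- B+F: memory 11, value 63
Minimum memory: 11 GB.

11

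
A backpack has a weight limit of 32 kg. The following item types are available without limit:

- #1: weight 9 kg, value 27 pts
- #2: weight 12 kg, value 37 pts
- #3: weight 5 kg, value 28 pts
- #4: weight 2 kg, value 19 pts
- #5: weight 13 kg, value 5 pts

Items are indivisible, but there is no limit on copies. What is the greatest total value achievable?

304 pts

Best value-per-unit is #4 at 19/2, and filling with it alone uses weight 16×2=32. No mix of the others beats 16×19 = 304.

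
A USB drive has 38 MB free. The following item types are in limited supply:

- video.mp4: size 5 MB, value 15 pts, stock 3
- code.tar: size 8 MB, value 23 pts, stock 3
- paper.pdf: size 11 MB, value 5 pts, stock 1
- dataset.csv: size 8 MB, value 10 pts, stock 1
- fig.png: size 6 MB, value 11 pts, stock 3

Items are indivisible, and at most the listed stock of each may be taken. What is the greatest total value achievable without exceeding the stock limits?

Best selections within size 38 and stock limits:
- 3×video.mp4 + 2×code.tar + 1×fig.png: size 37, value 102
- 2×video.mp4 + 3×code.tar: size 34, value 99
Best: 102 pts.

102 pts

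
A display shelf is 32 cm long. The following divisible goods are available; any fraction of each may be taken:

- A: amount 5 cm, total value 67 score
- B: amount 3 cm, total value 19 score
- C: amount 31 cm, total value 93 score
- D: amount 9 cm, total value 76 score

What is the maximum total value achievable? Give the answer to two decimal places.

Take in order of value per unit:
- A (67/5 per unit): all 5 → value 67, running total 67.00
- D (76/9 per unit): all 9 → value 76, running total 143.00
- B (19/3 per unit): all 3 → value 19, running total 162.00
- C (93/31 per unit): 15 of 31 → value 15×93/31 = 45.0000, running total 207.00
Total 207.00.

207.00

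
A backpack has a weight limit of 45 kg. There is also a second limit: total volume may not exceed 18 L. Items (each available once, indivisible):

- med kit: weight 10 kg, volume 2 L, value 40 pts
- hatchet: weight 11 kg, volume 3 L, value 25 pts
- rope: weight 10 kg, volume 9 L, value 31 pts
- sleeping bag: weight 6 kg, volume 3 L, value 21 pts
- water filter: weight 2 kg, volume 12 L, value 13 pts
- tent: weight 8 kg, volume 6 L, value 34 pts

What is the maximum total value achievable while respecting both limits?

120 pts

Feasible sets respecting both limits:
- med kit+hatchet+sleeping bag+tent: weight 35, volume 14, value 120
- med kit+hatchet+rope+sleeping bag: weight 37, volume 17, value 117
- med kit+rope+tent: weight 28, volume 17, value 105
- med kit+hatchet+tent: weight 29, volume 11, value 99
Best: 120 pts.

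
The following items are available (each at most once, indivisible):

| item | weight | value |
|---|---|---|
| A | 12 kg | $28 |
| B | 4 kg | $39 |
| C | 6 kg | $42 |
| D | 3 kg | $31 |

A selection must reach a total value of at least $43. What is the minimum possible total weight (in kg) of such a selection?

Subsets with value ≥ 43, sorted by total weight:
- B+D: weight 7, value 70
- C+D: weight 9, value 73
- B+C: weight 10, value 81
- B+C+D: weight 13, value 112
Minimum weight: 7 kg.

7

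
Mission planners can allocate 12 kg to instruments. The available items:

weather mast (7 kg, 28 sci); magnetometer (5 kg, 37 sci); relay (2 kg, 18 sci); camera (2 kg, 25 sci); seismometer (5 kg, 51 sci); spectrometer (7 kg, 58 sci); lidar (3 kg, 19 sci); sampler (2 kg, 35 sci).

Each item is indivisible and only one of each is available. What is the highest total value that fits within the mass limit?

130 sci

Check high-value combinations within 12 kg:
- camera+seismometer+lidar+sampler: mass 2+5+3+2=12, value 25+51+19+35=130
- relay+camera+seismometer+sampler: mass 2+2+5+2=11, value 18+25+51+35=129
- magnetometer+seismometer+sampler: mass 5+5+2=12, value 37+51+35=123
- relay+seismometer+lidar+sampler: mass 2+5+3+2=12, value 18+51+19+35=123
- camera+spectrometer+sampler: mass 2+7+2=11, value 25+58+35=118
Best: 130 sci.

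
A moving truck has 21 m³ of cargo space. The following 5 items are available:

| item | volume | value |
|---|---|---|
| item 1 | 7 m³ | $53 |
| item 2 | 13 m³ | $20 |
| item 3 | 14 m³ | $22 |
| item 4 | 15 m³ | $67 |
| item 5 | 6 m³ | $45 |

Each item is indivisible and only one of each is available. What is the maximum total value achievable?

$112

Check high-value combinations within 21 m³:
- item 4+item 5: volume 15+6=21, value 67+45=112
- item 1+item 5: volume 7+6=13, value 53+45=98
- item 1+item 3: volume 7+14=21, value 53+22=75
- item 1+item 2: volume 7+13=20, value 53+20=73
Best: $112.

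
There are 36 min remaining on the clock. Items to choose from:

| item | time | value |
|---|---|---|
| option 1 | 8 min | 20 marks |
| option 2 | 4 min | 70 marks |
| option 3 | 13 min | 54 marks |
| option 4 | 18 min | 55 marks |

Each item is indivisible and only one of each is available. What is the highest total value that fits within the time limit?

179 marks

Check high-value combinations within 36 min:
- option 2+option 3+option 4: time 4+13+18=35, value 70+54+55=179
- option 1+option 2+option 4: time 8+4+18=30, value 20+70+55=145
- option 1+option 2+option 3: time 8+4+13=25, value 20+70+54=144
Best: 179 marks.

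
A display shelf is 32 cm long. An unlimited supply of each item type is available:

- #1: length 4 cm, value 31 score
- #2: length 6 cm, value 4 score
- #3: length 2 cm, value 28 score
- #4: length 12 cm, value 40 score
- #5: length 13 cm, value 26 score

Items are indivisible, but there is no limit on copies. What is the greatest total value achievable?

Best value-per-unit is #3 at 28/2, and filling with it alone uses length 16×2=32. No mix of the others beats 16×28 = 448.

448 score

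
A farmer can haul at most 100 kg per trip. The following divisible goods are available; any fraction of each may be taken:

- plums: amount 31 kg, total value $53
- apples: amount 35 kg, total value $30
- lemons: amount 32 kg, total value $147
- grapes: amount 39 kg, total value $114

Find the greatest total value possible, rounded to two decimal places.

310.58

Take in order of value per unit:
- lemons (147/32 per unit): all 32 → value 147, running total 147.00
- grapes (114/39 per unit): all 39 → value 114, running total 261.00
- plums (53/31 per unit): 29 of 31 → value 29×53/31 = 49.5806, running total 310.58
Total 310.58.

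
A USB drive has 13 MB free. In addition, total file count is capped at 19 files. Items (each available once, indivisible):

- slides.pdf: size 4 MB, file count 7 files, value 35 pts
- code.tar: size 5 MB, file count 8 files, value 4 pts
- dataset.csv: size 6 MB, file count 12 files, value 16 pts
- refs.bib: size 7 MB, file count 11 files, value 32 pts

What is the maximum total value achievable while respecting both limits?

67 pts

Feasible sets respecting both limits:
- slides.pdf+refs.bib: size 11, file count 18, value 67
- slides.pdf+dataset.csv: size 10, file count 19, value 51
- slides.pdf+code.tar: size 9, file count 15, value 39
Best: 67 pts.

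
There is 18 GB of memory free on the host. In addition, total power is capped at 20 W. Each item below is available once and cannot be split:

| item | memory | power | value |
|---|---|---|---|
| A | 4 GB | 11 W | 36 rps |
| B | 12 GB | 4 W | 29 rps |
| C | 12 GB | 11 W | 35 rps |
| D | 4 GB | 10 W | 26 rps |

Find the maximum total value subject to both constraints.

Feasible sets respecting both limits:
- A+B: memory 16, power 15, value 65
- B+D: memory 16, power 14, value 55
- A: memory 4, power 11, value 36
Best: 65 rps.

65 rps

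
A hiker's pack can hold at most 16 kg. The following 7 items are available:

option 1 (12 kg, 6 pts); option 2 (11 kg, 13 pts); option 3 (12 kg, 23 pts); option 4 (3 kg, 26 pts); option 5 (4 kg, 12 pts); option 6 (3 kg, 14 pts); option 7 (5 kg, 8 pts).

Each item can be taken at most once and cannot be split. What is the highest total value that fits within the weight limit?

60 pts

Check high-value combinations within 16 kg:
- option 4+option 5+option 6+option 7: weight 3+4+3+5=15, value 26+12+14+8=60
- option 4+option 5+option 6: weight 3+4+3=10, value 26+12+14=52
- option 3+option 4: weight 12+3=15, value 23+26=49
- option 4+option 6+option 7: weight 3+3+5=11, value 26+14+8=48
Best: 60 pts.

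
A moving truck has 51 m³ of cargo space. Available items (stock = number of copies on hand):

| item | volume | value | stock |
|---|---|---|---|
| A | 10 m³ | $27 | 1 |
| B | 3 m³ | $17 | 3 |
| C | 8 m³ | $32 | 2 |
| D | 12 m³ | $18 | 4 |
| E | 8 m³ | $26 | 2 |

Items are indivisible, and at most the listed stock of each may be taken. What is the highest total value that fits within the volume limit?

Best selections within volume 51 and stock limits:
- 1×A + 3×B + 2×C + 2×E: volume 51, value 194
- 1×A + 2×B + 2×C + 2×E: volume 48, value 177
- 1×A + 3×B + 2×C + 1×E: volume 43, value 168
Best: $194.

$194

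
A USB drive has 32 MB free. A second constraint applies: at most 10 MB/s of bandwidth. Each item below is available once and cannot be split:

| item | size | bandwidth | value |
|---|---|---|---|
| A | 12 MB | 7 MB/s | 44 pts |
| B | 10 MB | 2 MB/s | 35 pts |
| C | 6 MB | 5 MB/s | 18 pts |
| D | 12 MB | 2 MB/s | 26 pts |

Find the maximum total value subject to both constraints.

79 pts

Feasible sets respecting both limits:
- A+B: size 22, bandwidth 9, value 79
- B+C+D: size 28, bandwidth 9, value 79
- A+D: size 24, bandwidth 9, value 70
- B+D: size 22, bandwidth 4, value 61
Best: 79 pts.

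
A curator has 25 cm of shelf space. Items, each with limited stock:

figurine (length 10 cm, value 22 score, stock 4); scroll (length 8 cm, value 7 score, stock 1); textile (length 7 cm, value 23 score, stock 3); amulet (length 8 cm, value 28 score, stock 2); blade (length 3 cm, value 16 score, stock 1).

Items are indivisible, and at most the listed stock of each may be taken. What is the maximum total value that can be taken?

90 score

Top feasible selections:
- 2×textile + 1×amulet + 1×blade: length 25, value 90
- 3×textile + 1×blade: length 24, value 85
- 1×textile + 2×amulet: length 23, value 79
- 2×textile + 1×amulet: length 22, value 74
Best: 90 score.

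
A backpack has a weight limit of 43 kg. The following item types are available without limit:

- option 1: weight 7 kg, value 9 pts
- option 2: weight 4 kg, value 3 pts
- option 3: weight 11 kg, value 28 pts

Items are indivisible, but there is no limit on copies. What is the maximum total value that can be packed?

93 pts

Best value-per-unit is option 3 at 28/11; filling with it alone gives 3×28 = 84.
Optimal mix: 1×option 1 + 3×option 3 → weight 40, value 93.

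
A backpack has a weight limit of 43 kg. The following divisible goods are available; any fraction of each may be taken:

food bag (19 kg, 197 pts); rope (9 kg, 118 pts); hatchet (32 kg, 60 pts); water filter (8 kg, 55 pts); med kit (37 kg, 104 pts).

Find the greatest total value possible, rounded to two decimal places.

Take in order of value per unit:
- rope (118/9 per unit): all 9 → value 118, running total 118.00
- food bag (197/19 per unit): all 19 → value 197, running total 315.00
- water filter (55/8 per unit): all 8 → value 55, running total 370.00
- med kit (104/37 per unit): 7 of 37 → value 7×104/37 = 19.6757, running total 389.68
Total 389.68.

389.68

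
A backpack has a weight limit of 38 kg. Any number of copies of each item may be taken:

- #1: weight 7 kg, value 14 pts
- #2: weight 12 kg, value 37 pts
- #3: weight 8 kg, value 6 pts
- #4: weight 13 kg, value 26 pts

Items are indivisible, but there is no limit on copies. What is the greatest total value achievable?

Best value-per-unit is #2 at 37/12, and filling with it alone uses weight 3×12=36. No mix of the others beats 3×37 = 111.

111 pts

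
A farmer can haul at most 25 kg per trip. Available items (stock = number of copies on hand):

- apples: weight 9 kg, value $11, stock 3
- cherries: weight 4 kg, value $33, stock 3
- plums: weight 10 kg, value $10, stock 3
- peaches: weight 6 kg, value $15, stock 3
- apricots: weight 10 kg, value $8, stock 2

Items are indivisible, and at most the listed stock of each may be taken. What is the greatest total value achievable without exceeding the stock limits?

Top feasible selections:
- 3×cherries + 2×peaches: weight 24, value 129
- 3×cherries + 1×peaches: weight 18, value 114
- 1×apples + 3×cherries: weight 21, value 110
- 3×cherries + 1×plums: weight 22, value 109
Best: $129.

$129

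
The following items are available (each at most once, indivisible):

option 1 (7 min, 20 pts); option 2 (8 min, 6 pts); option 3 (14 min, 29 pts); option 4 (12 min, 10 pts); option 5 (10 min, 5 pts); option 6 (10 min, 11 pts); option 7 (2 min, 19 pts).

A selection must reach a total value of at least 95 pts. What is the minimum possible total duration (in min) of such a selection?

Subsets with value ≥ 95, sorted by total duration:
- option 1+option 2+option 3+option 4+option 6+option 7: duration 53, value 95
- option 1+option 2+option 3+option 4+option 5+option 6+option 7: duration 63, value 100
Minimum duration: 53 min.

53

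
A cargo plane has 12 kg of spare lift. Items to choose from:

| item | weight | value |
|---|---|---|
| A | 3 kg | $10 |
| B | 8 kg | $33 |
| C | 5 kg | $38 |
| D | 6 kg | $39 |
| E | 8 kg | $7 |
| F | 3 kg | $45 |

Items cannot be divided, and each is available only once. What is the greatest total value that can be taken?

$94

Check high-value combinations within 12 kg:
- A+D+F: weight 3+6+3=12, value 10+39+45=94
- A+C+F: weight 3+5+3=11, value 10+38+45=93
- D+F: weight 6+3=9, value 39+45=84
- C+F: weight 5+3=8, value 38+45=83
Best: $94.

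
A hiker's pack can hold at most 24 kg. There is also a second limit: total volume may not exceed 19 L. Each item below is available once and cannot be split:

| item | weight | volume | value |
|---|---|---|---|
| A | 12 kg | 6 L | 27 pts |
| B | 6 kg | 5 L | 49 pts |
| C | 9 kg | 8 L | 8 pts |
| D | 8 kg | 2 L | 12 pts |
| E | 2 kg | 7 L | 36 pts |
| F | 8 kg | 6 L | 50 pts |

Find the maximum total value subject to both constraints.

Feasible sets respecting both limits:
- B+E+F: weight 16, volume 18, value 135
- A+E+F: weight 22, volume 19, value 113
- A+B+E: weight 20, volume 18, value 112
Best: 135 pts.

135 pts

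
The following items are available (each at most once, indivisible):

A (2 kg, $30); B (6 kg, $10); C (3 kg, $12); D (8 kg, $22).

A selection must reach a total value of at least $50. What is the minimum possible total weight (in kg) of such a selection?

10

Subsets with value ≥ 50, sorted by total weight:
- A+D: weight 10, value 52
- A+B+C: weight 11, value 52
- A+C+D: weight 13, value 64
Minimum weight: 10 kg.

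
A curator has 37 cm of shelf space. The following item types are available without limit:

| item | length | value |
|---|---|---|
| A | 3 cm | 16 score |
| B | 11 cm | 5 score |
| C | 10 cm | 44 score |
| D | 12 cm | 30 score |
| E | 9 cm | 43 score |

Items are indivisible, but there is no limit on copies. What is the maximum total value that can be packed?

Best value-per-unit is A at 16/3, and filling with it alone uses length 12×3=36. No mix of the others beats 12×16 = 192.

192 score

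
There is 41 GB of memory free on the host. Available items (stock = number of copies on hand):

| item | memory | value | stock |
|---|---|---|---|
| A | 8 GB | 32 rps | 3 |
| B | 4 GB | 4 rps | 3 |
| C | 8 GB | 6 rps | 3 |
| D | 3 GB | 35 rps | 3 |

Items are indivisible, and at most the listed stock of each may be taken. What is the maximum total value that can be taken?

209 rps

Top feasible selections:
- 3×A + 2×B + 3×D: memory 41, value 209
- 3×A + 1×C + 3×D: memory 41, value 207
- 3×A + 1×B + 3×D: memory 37, value 205
- 3×A + 3×D: memory 33, value 201
Best: 209 rps.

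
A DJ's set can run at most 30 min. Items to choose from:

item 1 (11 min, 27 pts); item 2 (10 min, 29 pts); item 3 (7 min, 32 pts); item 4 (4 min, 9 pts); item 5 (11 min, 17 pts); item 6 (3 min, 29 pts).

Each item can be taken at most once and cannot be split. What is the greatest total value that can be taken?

99 pts

Check high-value combinations within 30 min:
- item 2+item 3+item 4+item 6: duration 10+7+4+3=24, value 29+32+9+29=99
- item 1+item 3+item 4+item 6: duration 11+7+4+3=25, value 27+32+9+29=97
- item 1+item 2+item 4+item 6: duration 11+10+4+3=28, value 27+29+9+29=94
- item 2+item 3+item 6: duration 10+7+3=20, value 29+32+29=90
Best: 99 pts.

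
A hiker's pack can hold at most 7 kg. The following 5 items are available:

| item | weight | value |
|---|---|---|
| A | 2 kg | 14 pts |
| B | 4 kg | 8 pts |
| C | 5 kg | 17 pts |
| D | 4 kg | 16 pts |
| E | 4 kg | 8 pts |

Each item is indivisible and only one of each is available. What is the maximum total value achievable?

Check high-value combinations within 7 kg:
- A+C: weight 2+5=7, value 14+17=31
- A+D: weight 2+4=6, value 14+16=30
- A+B: weight 2+4=6, value 14+8=22
Best: 31 pts.

31 pts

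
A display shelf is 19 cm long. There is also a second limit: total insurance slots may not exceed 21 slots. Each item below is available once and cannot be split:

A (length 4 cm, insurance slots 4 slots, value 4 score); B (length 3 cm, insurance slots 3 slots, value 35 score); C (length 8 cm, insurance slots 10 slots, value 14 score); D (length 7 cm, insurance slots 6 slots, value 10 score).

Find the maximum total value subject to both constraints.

59 score

Feasible sets respecting both limits:
- B+C+D: length 18, insurance slots 19, value 59
- A+B+C: length 15, insurance slots 17, value 53
- B+C: length 11, insurance slots 13, value 49
- A+B+D: length 14, insurance slots 13, value 49
Best: 59 score.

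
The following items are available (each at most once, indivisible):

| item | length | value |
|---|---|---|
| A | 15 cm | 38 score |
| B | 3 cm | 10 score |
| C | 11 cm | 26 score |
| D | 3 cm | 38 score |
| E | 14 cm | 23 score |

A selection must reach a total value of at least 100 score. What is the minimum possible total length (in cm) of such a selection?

Subsets with value ≥ 100, sorted by total length:
- A+C+D: length 29, value 102
- A+B+C+D: length 32, value 112
- A+B+D+E: length 35, value 109
- A+C+D+E: length 43, value 125
Minimum length: 29 cm.

29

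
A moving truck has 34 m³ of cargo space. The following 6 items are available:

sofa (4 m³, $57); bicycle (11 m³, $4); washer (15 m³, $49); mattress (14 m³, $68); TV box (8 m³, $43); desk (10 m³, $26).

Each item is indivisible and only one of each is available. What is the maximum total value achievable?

Check high-value combinations within 34 m³:
- sofa+washer+mattress: volume 4+15+14=33, value 57+49+68=174
- sofa+mattress+TV box: volume 4+14+8=26, value 57+68+43=168
- sofa+mattress+desk: volume 4+14+10=28, value 57+68+26=151
- sofa+washer+TV box: volume 4+15+8=27, value 57+49+43=149
Best: $174.

$174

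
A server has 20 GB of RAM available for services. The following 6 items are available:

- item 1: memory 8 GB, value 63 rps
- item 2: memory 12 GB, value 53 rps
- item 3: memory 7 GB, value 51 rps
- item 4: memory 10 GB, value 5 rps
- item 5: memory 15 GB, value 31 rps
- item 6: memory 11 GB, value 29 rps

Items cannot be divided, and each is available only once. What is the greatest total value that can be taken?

Check high-value combinations within 20 GB:
- item 1+item 2: memory 8+12=20, value 63+53=116
- item 1+item 3: memory 8+7=15, value 63+51=114
- item 2+item 3: memory 12+7=19, value 53+51=104
Best: 116 rps.

116 rps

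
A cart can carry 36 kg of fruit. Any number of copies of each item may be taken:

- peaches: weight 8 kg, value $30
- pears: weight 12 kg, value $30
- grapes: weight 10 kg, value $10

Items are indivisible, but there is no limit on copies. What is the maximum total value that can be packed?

Best value-per-unit is peaches at 30/8, and filling with it alone uses weight 4×8=32. No mix of the others beats 4×30 = 120.

$120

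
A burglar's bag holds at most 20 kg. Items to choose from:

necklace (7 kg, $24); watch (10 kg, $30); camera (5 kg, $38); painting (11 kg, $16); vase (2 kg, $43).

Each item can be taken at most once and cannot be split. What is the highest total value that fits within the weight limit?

Check high-value combinations within 20 kg:
- watch+camera+vase: weight 10+5+2=17, value 30+38+43=111
- necklace+camera+vase: weight 7+5+2=14, value 24+38+43=105
- camera+painting+vase: weight 5+11+2=18, value 38+16+43=97
- necklace+watch+vase: weight 7+10+2=19, value 24+30+43=97
Best: $111.

$111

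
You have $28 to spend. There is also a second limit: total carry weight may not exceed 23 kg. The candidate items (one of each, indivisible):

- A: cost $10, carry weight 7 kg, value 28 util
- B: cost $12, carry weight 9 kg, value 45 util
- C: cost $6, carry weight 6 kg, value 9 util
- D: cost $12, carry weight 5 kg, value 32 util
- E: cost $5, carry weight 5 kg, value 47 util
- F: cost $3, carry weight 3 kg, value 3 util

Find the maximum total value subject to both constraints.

120 util

Feasible sets respecting both limits:
- A+B+E: cost 27, carry weight 21, value 120
- A+D+E: cost 27, carry weight 17, value 107
- B+C+E+F: cost 26, carry weight 23, value 104
- B+C+E: cost 23, carry weight 20, value 101
Best: 120 util.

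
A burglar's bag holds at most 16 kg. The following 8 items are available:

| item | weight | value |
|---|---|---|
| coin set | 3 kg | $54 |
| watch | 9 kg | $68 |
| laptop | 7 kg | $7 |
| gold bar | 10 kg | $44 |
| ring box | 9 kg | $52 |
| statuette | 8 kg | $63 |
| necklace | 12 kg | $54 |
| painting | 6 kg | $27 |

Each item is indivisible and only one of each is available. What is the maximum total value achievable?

$122

Check high-value combinations within 16 kg:
- coin set+watch: weight 3+9=12, value 54+68=122
- coin set+statuette: weight 3+8=11, value 54+63=117
- coin set+necklace: weight 3+12=15, value 54+54=108
- coin set+ring box: weight 3+9=12, value 54+52=106
Best: $122.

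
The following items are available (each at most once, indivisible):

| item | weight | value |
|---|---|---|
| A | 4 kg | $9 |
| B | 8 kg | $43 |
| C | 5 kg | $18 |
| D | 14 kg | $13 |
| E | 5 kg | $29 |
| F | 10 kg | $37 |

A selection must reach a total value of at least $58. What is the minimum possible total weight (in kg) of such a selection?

13

Subsets with value ≥ 58, sorted by total weight:
- B+E: weight 13, value 72
- B+C: weight 13, value 61
- E+F: weight 15, value 66
- A+B+E: weight 17, value 81
Minimum weight: 13 kg.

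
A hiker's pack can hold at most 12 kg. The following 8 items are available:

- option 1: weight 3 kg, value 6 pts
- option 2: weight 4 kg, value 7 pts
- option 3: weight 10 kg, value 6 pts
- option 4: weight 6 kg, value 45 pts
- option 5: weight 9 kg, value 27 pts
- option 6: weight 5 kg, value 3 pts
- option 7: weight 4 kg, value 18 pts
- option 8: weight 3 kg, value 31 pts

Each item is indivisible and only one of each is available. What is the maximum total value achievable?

This is a 0/1 knapsack; check combinations near the capacity.
- option 1+option 4+option 8: weight 3+6+3=12, value 6+45+31=82
- option 4+option 8: weight 6+3=9, value 45+31=76
- option 4+option 7: weight 6+4=10, value 45+18=63
- option 5+option 8: weight 9+3=12, value 27+31=58
Best: 82 pts.

82 pts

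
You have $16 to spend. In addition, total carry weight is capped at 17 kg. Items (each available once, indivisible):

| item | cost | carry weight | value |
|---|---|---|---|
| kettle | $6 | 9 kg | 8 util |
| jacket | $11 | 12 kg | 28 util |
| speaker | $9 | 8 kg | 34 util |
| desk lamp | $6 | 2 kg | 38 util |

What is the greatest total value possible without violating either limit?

Feasible sets respecting both limits:
- speaker+desk lamp: cost 15, carry weight 10, value 72
- kettle+desk lamp: cost 12, carry weight 11, value 46
- kettle+speaker: cost 15, carry weight 17, value 42
Best: 72 util.

72 util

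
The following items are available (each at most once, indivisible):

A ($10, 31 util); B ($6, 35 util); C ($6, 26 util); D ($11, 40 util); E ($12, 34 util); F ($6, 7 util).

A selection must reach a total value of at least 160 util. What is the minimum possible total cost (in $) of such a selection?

Subsets with value ≥ 160, sorted by total cost:
- A+B+C+D+E: cost 45, value 166
- A+B+C+D+E+F: cost 51, value 173
Minimum cost: 45 $.

45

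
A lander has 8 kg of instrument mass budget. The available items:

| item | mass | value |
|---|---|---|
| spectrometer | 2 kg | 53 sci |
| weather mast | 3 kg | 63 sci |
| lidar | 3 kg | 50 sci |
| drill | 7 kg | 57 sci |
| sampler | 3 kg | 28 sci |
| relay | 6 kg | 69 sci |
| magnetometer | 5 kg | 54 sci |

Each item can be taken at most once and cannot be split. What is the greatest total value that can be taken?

166 sci

Check high-value combinations within 8 kg:
- spectrometer+weather mast+lidar: mass 2+3+3=8, value 53+63+50=166
- spectrometer+weather mast+sampler: mass 2+3+3=8, value 53+63+28=144
- spectrometer+lidar+sampler: mass 2+3+3=8, value 53+50+28=131
- spectrometer+relay: mass 2+6=8, value 53+69=122
Best: 166 sci.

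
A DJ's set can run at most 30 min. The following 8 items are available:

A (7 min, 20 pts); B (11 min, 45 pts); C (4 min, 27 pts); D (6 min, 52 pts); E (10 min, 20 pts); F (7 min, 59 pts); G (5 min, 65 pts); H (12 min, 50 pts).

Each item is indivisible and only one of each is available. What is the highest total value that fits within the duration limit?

226 pts

Check high-value combinations within 30 min:
- D+F+G+H: duration 6+7+5+12=30, value 52+59+65+50=226
- A+C+D+F+G: duration 7+4+6+7+5=29, value 20+27+52+59+65=223
- B+D+F+G: duration 11+6+7+5=29, value 45+52+59+65=221
Best: 226 pts.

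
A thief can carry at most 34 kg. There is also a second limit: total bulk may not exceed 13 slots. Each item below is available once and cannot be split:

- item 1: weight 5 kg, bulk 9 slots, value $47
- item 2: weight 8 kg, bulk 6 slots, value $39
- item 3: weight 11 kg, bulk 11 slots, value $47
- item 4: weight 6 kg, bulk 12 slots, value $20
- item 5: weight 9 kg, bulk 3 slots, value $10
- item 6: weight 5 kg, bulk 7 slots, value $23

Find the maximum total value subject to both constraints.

$62

Feasible sets respecting both limits:
- item 2+item 6: weight 13, bulk 13, value 62
- item 1+item 5: weight 14, bulk 12, value 57
- item 2+item 5: weight 17, bulk 9, value 49
Best: $62.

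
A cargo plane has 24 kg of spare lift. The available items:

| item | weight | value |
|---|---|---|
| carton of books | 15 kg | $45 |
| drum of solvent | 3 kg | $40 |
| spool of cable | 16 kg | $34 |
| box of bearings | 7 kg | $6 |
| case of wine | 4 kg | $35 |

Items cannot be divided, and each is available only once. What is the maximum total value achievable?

$120

Check high-value combinations within 24 kg:
- carton of books+drum of solvent+case of wine: weight 15+3+4=22, value 45+40+35=120
- drum of solvent+spool of cable+case of wine: weight 3+16+4=23, value 40+34+35=109
- carton of books+drum of solvent: weight 15+3=18, value 45+40=85
Best: $120.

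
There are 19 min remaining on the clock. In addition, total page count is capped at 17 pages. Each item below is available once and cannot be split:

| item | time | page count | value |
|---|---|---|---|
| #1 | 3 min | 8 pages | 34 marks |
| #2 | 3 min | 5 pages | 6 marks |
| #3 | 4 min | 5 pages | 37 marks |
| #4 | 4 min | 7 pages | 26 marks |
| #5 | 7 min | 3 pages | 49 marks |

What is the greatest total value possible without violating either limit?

120 marks

Feasible sets respecting both limits:
- #1+#3+#5: time 14, page count 16, value 120
- #3+#4+#5: time 15, page count 15, value 112
- #2+#3+#5: time 14, page count 13, value 92
Best: 120 marks.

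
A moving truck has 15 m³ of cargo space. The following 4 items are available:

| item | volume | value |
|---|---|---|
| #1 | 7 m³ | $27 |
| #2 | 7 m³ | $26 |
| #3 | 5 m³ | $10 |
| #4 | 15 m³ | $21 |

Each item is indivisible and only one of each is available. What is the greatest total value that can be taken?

$53

Check high-value combinations within 15 m³:
- #1+#2: volume 7+7=14, value 27+26=53
- #1+#3: volume 7+5=12, value 27+10=37
- #2+#3: volume 7+5=12, value 26+10=36
- #1: volume 7, value 27
- #2: volume 7, value 26
Best: $53.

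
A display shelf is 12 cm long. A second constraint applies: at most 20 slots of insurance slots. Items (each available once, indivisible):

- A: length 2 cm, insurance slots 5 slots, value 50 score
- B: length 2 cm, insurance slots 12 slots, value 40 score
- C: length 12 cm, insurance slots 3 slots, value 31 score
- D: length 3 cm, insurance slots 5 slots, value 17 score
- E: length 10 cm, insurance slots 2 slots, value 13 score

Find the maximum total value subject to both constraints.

90 score

Feasible sets respecting both limits:
- A+B: length 4, insurance slots 17, value 90
- A+D: length 5, insurance slots 10, value 67
- A+E: length 12, insurance slots 7, value 63
Best: 90 score.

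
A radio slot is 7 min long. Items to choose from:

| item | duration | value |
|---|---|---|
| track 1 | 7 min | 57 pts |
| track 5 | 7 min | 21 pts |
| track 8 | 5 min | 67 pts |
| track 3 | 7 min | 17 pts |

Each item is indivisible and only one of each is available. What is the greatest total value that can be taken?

Check high-value combinations within 7 min:
- track 8: duration 5, value 67
- track 1: duration 7, value 57
- track 5: duration 7, value 21
- track 3: duration 7, value 17
Best: 67 pts.

67 pts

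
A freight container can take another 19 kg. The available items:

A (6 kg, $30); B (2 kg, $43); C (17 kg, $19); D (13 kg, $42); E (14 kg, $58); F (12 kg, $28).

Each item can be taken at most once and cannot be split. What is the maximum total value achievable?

This is a 0/1 knapsack; check combinations near the capacity.
- B+E: weight 2+14=16, value 43+58=101
- B+D: weight 2+13=15, value 43+42=85
- A+B: weight 6+2=8, value 30+43=73
- A+D: weight 6+13=19, value 30+42=72
- B+F: weight 2+12=14, value 43+28=71
Best: $101.

$101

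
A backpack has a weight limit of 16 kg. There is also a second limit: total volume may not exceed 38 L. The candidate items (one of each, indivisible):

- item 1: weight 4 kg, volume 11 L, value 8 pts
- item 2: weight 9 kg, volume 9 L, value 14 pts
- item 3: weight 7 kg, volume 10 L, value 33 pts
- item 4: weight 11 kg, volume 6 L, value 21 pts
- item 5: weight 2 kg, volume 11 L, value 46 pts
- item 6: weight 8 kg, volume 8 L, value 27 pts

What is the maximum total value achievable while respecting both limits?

87 pts

Feasible sets respecting both limits:
- item 1+item 3+item 5: weight 13, volume 32, value 87
- item 1+item 5+item 6: weight 14, volume 30, value 81
- item 3+item 5: weight 9, volume 21, value 79
- item 5+item 6: weight 10, volume 19, value 73
Best: 87 pts.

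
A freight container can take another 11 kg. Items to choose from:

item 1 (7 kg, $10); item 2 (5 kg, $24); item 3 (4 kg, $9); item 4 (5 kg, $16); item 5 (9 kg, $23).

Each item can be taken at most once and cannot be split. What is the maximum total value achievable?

$40

This is a 0/1 knapsack; check combinations near the capacity.
- item 2+item 4: weight 5+5=10, value 24+16=40
- item 2+item 3: weight 5+4=9, value 24+9=33
- item 3+item 4: weight 4+5=9, value 9+16=25
- item 2: weight 5, value 24
- item 5: weight 9, value 23
Best: $40.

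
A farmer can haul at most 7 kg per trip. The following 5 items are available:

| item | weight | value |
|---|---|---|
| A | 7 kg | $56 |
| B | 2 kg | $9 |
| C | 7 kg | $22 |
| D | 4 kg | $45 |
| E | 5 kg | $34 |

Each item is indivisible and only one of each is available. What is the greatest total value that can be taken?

Check high-value combinations within 7 kg:
- A: weight 7, value 56
- B+D: weight 2+4=6, value 9+45=54
- D: weight 4, value 45
- B+E: weight 2+5=7, value 9+34=43
- E: weight 5, value 34
Best: $56.

$56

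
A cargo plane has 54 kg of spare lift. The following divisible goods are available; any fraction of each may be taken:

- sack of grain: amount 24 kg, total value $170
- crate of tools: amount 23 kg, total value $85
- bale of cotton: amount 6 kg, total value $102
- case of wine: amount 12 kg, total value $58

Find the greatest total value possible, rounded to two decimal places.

Take in order of value per unit:
- bale of cotton (102/6 per unit): all 6 → value 102, running total 102.00
- sack of grain (170/24 per unit): all 24 → value 170, running total 272.00
- case of wine (58/12 per unit): all 12 → value 58, running total 330.00
- crate of tools (85/23 per unit): 12 of 23 → value 12×85/23 = 44.3478, running total 374.35
Total 374.35.

374.35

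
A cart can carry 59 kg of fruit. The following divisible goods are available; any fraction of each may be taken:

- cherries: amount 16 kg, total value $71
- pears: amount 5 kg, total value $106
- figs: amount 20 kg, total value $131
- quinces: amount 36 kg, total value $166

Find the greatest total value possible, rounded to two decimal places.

Take in order of value per unit:
- pears (106/5 per unit): all 5 → value 106, running total 106.00
- figs (131/20 per unit): all 20 → value 131, running total 237.00
- quinces (166/36 per unit): 34 of 36 → value 34×166/36 = 156.7778, running total 393.78
Total 393.78.

393.78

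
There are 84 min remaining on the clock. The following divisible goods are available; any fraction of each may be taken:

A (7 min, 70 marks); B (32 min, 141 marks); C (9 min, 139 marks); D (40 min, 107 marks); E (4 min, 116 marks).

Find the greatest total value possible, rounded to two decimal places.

551.60

Take in order of value per unit:
- E (116/4 per unit): all 4 → value 116, running total 116.00
- C (139/9 per unit): all 9 → value 139, running total 255.00
- A (70/7 per unit): all 7 → value 70, running total 325.00
- B (141/32 per unit): all 32 → value 141, running total 466.00
- D (107/40 per unit): 32 of 40 → value 32×107/40 = 85.6000, running total 551.60
Total 551.60.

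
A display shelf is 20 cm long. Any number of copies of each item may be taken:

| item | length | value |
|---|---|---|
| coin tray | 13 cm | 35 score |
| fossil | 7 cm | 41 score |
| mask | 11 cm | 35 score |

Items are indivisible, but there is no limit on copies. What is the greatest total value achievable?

82 score

Best value-per-unit is fossil at 41/7, and filling with it alone uses length 2×7=14. No mix of the others beats 2×41 = 82.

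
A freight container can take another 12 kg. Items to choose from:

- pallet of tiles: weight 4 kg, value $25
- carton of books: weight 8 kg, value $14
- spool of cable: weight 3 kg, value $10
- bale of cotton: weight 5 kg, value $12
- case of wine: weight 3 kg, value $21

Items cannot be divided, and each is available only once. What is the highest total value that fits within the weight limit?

$58

This is a 0/1 knapsack; check combinations near the capacity.
- pallet of tiles+bale of cotton+case of wine: weight 4+5+3=12, value 25+12+21=58
- pallet of tiles+spool of cable+case of wine: weight 4+3+3=10, value 25+10+21=56
- pallet of tiles+spool of cable+bale of cotton: weight 4+3+5=12, value 25+10+12=47
- pallet of tiles+case of wine: weight 4+3=7, value 25+21=46
Best: $58.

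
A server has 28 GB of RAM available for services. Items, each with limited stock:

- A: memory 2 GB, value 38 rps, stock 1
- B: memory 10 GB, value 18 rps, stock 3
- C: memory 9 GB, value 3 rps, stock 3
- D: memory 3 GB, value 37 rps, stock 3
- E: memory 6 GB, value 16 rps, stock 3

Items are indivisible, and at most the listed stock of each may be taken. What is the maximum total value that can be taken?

Best selections within memory 28 and stock limits:
- 1×A + 1×B + 3×D + 1×E: memory 27, value 183
- 1×A + 3×D + 2×E: memory 23, value 181
Best: 183 rps.

183 rps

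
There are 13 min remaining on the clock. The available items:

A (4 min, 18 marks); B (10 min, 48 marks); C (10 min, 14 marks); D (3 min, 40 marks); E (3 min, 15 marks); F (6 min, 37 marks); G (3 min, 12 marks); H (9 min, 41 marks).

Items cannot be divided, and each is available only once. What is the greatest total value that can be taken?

95 marks

Check high-value combinations within 13 min:
- A+D+F: time 4+3+6=13, value 18+40+37=95
- D+E+F: time 3+3+6=12, value 40+15+37=92
- D+F+G: time 3+6+3=12, value 40+37+12=89
- B+D: time 10+3=13, value 48+40=88
- A+D+E+G: time 4+3+3+3=13, value 18+40+15+12=85
Best: 95 marks.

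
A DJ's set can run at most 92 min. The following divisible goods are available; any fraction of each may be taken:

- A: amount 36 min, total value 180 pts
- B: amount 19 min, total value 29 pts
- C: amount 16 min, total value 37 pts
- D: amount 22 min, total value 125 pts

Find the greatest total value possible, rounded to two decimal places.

Take in order of value per unit:
- D (125/22 per unit): all 22 → value 125, running total 125.00
- A (180/36 per unit): all 36 → value 180, running total 305.00
- C (37/16 per unit): all 16 → value 37, running total 342.00
- B (29/19 per unit): 18 of 19 → value 18×29/19 = 27.4737, running total 369.47
Total 369.47.

369.47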